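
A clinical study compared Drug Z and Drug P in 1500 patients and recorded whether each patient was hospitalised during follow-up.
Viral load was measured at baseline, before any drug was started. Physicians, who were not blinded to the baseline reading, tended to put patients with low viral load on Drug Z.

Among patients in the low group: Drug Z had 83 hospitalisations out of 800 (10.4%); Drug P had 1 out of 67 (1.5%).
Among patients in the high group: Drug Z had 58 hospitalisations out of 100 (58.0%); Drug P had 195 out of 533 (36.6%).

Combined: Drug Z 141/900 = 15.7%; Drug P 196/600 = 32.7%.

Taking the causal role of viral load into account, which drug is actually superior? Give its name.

Drug P

Within every viral load level Drug P has the lower rate, yet pooled Drug Z does — Simpson's reversal.
Viral load satisfies the back-door criterion: it is not a descendant of the drug, and it blocks the spurious path from drug to outcome. Adjusting for it (i.e., using the within-viral load rates) gives the causal effect.
Within each level — low: 10.4% vs 1.5%; high: 58.0% vs 36.6% — Drug P is lower every time.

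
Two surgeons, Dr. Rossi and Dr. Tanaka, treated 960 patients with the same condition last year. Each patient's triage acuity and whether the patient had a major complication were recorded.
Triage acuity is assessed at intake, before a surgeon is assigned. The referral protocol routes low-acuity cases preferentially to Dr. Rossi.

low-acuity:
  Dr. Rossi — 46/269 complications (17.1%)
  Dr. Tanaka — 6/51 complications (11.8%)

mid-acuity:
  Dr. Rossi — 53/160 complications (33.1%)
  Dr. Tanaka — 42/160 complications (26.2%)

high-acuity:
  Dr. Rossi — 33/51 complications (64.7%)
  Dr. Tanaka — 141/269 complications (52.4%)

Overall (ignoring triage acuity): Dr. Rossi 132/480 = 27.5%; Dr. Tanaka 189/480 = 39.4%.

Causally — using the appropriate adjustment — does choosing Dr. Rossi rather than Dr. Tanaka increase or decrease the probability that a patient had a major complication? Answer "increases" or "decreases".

Within every triage acuity level Dr. Tanaka has the lower rate, yet pooled Dr. Rossi does — Simpson's reversal.
Since triage acuity is a pre-existing factor (not a product of the surgeon) and it affects the outcome on its own, it is a confounder. The stratified rates, not the pooled rate, identify the causal effect.
Within each level — low-acuity: 17.1% vs 11.8%; mid-acuity: 33.1% vs 26.2%; high-acuity: 64.7% vs 52.4% — Dr. Tanaka is lower every time.

increases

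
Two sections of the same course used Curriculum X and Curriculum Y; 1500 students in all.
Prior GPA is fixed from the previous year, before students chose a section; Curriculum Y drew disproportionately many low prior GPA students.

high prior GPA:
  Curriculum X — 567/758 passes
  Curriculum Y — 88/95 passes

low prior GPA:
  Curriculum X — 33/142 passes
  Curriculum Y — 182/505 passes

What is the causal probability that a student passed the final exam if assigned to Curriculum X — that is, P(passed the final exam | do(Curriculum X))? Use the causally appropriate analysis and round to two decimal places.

0.53

The prior GPA band-specific comparison favours Curriculum Y throughout, but the pooled figures favour Curriculum X. The question is whether to condition on prior GPA band.
Prior GPA band is set before the teaching method has any effect — it is not caused by the teaching method — and it independently drives the outcome. That makes it a confounder, so the causal comparison is within prior GPA band levels.
Standardising Curriculum X to the population prior GPA band mix: 0.569·567/758 + 0.431·33/142 = 0.526.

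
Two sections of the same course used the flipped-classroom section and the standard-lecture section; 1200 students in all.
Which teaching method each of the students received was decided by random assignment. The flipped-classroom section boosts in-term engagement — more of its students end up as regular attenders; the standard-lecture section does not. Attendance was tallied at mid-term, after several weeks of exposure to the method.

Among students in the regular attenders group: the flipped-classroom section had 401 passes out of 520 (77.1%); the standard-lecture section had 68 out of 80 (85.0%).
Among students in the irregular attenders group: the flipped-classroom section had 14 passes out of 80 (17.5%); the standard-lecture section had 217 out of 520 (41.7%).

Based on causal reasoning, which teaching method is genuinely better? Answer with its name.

Stratifying would compare teaching methods among students the teaching methods themselves sorted into mid-term attendance groups — a form of selection on an intermediate. The unconditioned pooled rates give the total causal effect.
Pooled: the flipped-classroom section 69.2% vs the standard-lecture section 47.5%; the flipped-classroom section is higher overall.

the flipped-classroom section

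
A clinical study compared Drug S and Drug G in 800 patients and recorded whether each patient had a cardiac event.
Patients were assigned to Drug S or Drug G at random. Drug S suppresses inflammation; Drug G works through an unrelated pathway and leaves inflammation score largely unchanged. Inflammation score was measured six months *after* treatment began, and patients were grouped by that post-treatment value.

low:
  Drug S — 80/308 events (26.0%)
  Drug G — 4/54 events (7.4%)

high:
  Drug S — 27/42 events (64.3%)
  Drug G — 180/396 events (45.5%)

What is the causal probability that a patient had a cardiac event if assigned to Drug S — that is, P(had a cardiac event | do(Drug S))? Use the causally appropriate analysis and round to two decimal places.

0.31

Stratifying would compare drugs among patients the drugs themselves sorted into inflammation score groups — a form of selection on an intermediate. The unconditioned pooled rates give the total causal effect.
So P(outcome | do(Drug S)) is just the pooled rate for Drug S: 107/350 = 0.306.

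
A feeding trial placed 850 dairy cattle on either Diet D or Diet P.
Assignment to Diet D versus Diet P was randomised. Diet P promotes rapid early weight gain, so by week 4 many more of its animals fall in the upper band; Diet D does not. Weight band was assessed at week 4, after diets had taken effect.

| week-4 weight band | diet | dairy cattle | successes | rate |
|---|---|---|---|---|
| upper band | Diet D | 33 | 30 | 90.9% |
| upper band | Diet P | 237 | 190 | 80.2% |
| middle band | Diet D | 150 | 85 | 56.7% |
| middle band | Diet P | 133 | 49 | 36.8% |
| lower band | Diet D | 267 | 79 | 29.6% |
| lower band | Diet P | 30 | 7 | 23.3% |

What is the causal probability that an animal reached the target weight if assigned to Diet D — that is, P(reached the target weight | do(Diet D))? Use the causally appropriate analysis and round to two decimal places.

The week-4 weight band-specific comparison favours Diet D throughout, but the pooled figures favour Diet P. The question is whether to condition on week-4 weight band.
Because the diet influences week-4 weight band, week-4 weight band is a post-treatment mediator, not a confounder. Stratifying on it would bias the estimate; the causal effect is the crude pooled difference.
So P(outcome | do(Diet D)) is just the pooled rate for Diet D: 194/450 = 0.431.

0.43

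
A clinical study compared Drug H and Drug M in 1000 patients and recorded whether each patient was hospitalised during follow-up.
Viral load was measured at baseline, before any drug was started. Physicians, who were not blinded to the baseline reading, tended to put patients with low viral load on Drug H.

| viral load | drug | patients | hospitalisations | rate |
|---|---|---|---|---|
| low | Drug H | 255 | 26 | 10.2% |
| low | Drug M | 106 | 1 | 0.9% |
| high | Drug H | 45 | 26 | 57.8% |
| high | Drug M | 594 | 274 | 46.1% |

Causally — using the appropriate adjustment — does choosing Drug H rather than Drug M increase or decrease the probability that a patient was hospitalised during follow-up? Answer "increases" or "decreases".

The viral load-specific comparison favours Drug M throughout, but the pooled figures favour Drug H. The question is whether to condition on viral load.
The imbalance in viral load arose from how patients were allocated, not from anything the drug did; and viral load independently affects the outcome. The pooled gap is confounded — condition on viral load.
Within each level — low: 10.2% vs 0.9%; high: 57.8% vs 46.1% — Drug M is lower every time.

increases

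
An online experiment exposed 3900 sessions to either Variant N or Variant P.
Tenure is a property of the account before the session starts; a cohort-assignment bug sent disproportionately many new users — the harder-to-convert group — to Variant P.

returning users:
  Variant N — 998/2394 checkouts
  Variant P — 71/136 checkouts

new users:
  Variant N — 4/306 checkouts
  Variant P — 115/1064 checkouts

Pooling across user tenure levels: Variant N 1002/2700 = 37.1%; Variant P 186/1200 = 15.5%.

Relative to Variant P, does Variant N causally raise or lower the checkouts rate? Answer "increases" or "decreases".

User tenure is set before the variant has any effect — it is not caused by the variant — and it independently drives the outcome. That makes it a confounder, so the causal comparison is within user tenure levels.
Within each level — returning users: 41.7% vs 52.2%; new users: 1.3% vs 10.8% — Variant P is higher every time.

decreases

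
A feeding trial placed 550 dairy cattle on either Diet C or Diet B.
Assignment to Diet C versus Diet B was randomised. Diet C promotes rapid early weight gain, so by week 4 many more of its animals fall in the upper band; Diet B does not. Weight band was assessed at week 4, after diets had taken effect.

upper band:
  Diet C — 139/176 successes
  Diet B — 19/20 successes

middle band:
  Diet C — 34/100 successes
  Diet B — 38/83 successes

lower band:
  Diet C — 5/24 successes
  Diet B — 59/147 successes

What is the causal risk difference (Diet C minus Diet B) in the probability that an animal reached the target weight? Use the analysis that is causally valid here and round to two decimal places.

+0.13

Diet B is higher inside every week-4 weight band stratum but Diet C is higher in aggregate. Whether to stratify depends on how week-4 weight band relates to the diet.
The distribution of week-4 weight band is itself part of what the diet does — it is an intermediate outcome. Holding it fixed would remove that part of the effect; the total effect is the pooled difference.
The causal difference is the pooled difference: 0.593 − 0.464 = +0.129.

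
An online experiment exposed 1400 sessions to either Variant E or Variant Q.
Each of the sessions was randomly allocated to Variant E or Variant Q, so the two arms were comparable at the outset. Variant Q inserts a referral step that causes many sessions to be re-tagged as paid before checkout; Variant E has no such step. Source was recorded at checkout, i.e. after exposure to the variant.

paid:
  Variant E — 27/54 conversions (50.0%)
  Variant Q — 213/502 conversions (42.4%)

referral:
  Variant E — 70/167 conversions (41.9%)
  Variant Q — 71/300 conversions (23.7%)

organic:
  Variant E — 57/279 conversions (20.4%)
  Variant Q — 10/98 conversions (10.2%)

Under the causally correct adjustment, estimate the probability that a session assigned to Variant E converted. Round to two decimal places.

Traffic source is downstream of the variant. One should not condition on a consequence of treatment, so the overall rates are the right comparison.
So P(outcome | do(Variant E)) is just the pooled rate for Variant E: 154/500 = 0.308.

0.31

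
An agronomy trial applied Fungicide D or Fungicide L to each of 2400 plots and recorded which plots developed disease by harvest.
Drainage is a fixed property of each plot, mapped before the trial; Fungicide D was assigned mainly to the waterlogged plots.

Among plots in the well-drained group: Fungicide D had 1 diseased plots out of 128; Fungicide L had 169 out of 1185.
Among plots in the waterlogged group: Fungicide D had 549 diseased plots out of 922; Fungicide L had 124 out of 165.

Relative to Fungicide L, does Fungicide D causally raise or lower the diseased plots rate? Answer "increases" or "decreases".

decreases

Fungicide D is lower inside every field drainage stratum but Fungicide L is lower in aggregate. Whether to stratify depends on how field drainage relates to the fungicide.
Here field drainage is a common cause — it drives both which fungicide a case falls under and the outcome. The crude comparison mixes populations; the stratum-specific rates are the causally relevant ones.
Within each level — well-drained: 0.8% vs 14.3%; waterlogged: 59.5% vs 75.2% — Fungicide D is lower every time.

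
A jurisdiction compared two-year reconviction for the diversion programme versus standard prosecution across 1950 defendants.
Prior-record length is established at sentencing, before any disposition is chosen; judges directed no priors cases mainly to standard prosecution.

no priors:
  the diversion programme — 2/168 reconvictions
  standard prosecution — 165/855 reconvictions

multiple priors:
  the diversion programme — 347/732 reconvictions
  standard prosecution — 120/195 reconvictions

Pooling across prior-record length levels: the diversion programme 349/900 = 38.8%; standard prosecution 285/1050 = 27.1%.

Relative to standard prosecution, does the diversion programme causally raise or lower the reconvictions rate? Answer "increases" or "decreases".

the diversion programme is lower inside every prior-record length stratum but standard prosecution is lower in aggregate. Whether to stratify depends on how prior-record length relates to the disposition.
Here prior-record length is a common cause — it drives both which disposition a case falls under and the outcome. The crude comparison mixes populations; the stratum-specific rates are the causally relevant ones.
Within each level — no priors: 1.2% vs 19.3%; multiple priors: 47.4% vs 61.5% — the diversion programme is lower every time.

decreases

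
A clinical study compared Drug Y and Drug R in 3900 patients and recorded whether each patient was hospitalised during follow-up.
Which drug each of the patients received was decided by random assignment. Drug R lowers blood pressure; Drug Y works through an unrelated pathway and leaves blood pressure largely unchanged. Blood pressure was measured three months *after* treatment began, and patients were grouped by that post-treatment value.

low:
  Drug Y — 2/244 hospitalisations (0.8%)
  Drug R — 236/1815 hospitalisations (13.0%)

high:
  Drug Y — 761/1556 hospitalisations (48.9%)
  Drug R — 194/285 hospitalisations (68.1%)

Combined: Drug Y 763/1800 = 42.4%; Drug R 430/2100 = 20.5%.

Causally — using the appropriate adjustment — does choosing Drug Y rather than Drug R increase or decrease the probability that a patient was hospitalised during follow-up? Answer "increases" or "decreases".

increases

Blood pressure here is a post-treatment variable shaped by the drug; conditioning on it would introduce bias rather than remove it. The overall comparison is the causal one.
Pooled: Drug Y 42.4% vs Drug R 20.5%; Drug R is lower overall.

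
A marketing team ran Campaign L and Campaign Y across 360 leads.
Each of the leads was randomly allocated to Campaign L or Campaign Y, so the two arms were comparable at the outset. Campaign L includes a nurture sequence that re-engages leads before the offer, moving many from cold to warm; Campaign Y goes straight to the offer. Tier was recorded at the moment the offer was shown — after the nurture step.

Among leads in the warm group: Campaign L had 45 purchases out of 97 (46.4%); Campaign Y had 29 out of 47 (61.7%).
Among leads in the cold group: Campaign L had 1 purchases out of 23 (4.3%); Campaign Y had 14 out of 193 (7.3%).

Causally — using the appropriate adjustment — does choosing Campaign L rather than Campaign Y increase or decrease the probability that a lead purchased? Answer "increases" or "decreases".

increases

Engagement tier is recorded after the campaign and is itself shifted by it — it sits on the causal path from campaign to outcome. Conditioning on a mediator would strip out part of the effect we want; the pooled comparison gives the total causal effect.
Pooled: Campaign L 38.3% vs Campaign Y 17.9%; Campaign L is higher overall.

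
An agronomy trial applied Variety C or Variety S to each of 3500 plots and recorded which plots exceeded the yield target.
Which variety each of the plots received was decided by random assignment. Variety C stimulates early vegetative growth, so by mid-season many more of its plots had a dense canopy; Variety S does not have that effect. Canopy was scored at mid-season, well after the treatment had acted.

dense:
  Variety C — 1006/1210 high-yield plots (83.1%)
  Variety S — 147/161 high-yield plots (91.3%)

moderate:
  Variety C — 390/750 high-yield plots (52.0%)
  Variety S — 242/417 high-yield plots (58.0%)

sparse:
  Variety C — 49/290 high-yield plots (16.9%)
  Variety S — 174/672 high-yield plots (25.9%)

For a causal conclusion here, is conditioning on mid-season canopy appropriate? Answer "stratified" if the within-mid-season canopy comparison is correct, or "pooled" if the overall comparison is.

Mid-season canopy is recorded after the variety and is itself shifted by it — it sits on the causal path from variety to outcome. Conditioning on a mediator would strip out part of the effect we want; the pooled comparison gives the total causal effect.
Pooled: Variety C 64.2% vs Variety S 45.0%; Variety C is higher overall.

pooled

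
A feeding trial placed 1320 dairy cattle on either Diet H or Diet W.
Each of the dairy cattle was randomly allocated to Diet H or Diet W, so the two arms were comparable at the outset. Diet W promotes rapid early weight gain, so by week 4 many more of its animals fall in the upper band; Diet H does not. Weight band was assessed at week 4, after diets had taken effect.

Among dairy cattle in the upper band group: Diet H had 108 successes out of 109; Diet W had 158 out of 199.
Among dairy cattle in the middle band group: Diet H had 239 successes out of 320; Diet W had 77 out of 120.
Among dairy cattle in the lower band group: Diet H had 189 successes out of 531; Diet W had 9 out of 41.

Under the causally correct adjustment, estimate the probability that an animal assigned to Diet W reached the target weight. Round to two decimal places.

0.68

The stratified and pooled comparisons disagree (Diet H wins within each week-4 weight band; Diet W wins overall), so the answer turns on the causal role of week-4 weight band.
Week-4 weight band is downstream of the diet. One should not condition on a consequence of treatment, so the overall rates are the right comparison.
So P(outcome | do(Diet W)) is just the pooled rate for Diet W: 244/360 = 0.678.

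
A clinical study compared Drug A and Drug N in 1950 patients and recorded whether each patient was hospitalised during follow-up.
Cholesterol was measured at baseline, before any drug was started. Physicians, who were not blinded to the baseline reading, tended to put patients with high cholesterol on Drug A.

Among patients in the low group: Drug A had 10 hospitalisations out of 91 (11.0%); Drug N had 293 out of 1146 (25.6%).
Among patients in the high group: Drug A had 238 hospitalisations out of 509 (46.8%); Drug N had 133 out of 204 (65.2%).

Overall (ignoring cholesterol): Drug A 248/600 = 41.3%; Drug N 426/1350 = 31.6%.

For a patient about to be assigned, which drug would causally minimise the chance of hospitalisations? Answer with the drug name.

Drug A

Nothing the drug does changes cholesterol; the imbalance is an allocation artefact. With cholesterol also predicting the outcome, the pooled figure is confounded, and the within-stratum comparison is the causal one.
Within each level — low: 11.0% vs 25.6%; high: 46.8% vs 65.2% — Drug A is lower every time.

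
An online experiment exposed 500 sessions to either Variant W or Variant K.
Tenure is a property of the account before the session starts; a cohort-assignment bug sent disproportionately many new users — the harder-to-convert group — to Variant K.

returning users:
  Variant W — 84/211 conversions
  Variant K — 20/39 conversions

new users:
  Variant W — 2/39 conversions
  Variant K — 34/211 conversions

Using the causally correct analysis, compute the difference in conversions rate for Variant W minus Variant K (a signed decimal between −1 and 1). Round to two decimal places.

-0.11

Here user tenure is a common cause — it drives both which variant a case falls under and the outcome. The crude comparison mixes populations; the stratum-specific rates are the causally relevant ones.
Adjusting over the population distribution of user tenure: 0.500·(0.398−0.513) + 0.500·(0.051−0.161) = -0.112.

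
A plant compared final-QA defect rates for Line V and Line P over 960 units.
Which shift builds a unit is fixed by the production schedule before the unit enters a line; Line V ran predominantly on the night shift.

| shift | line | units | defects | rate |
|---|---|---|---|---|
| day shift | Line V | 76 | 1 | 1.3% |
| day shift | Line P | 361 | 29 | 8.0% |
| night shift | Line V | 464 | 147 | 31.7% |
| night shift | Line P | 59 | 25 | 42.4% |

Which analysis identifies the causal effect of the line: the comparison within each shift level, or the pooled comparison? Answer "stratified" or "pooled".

stratified

Within every shift level Line V has the lower rate, yet pooled Line P does — Simpson's reversal.
The imbalance in shift arose from how units were allocated, not from anything the line did; and shift independently affects the outcome. The pooled gap is confounded — condition on shift.
Within each level — day shift: 1.3% vs 8.0%; night shift: 31.7% vs 42.4% — Line V is lower every time.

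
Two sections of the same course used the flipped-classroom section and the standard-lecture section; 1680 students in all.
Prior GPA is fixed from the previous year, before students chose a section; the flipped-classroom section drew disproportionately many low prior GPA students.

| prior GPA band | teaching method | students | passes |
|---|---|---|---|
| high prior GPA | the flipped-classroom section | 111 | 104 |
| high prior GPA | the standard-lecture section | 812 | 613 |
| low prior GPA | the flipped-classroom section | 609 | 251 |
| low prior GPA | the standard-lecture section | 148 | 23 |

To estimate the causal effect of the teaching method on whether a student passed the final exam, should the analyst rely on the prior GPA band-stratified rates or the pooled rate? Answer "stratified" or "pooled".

stratified

the flipped-classroom section is higher inside every prior GPA band stratum but the standard-lecture section is higher in aggregate. Whether to stratify depends on how prior GPA band relates to the teaching method.
Prior GPA band is set before the teaching method has any effect — it is not caused by the teaching method — and it independently drives the outcome. That makes it a confounder, so the causal comparison is within prior GPA band levels.
Within each level — high prior GPA: 93.7% vs 75.5%; low prior GPA: 41.2% vs 15.5% — the flipped-classroom section is higher every time.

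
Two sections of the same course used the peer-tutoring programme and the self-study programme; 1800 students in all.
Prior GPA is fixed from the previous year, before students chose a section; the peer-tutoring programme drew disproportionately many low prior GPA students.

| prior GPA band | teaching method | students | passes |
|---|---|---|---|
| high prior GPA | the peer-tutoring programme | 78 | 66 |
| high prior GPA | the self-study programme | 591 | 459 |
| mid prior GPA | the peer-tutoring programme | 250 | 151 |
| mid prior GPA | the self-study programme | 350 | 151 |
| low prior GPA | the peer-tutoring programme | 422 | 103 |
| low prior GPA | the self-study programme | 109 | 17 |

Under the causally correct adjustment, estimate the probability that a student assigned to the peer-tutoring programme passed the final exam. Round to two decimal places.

Prior GPA band differs across teaching methods for reasons unrelated to any effect of the teaching method itself, and it separately predicts the outcome — a classic confounder. We must compare within prior GPA band levels.
Standardising the peer-tutoring programme to the population prior GPA band mix: 0.372·66/78 + 0.333·151/250 + 0.295·103/422 = 0.588.

0.59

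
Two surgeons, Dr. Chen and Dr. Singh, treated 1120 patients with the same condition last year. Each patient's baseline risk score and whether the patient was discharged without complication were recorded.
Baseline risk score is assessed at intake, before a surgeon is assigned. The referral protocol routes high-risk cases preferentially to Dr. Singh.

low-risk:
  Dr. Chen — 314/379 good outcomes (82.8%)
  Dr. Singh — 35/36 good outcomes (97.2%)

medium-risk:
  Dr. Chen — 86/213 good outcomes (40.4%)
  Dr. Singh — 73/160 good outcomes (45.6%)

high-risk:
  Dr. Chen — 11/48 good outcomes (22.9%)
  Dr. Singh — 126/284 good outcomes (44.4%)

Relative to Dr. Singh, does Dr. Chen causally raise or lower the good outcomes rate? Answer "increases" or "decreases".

decreases

Dr. Singh is higher inside every baseline risk score stratum but Dr. Chen is higher in aggregate. Whether to stratify depends on how baseline risk score relates to the surgeon.
Baseline risk score satisfies the back-door criterion: it is not a descendant of the surgeon, and it blocks the spurious path from surgeon to outcome. Adjusting for it (i.e., using the within-baseline risk score rates) gives the causal effect.
Within each level — low-risk: 82.8% vs 97.2%; medium-risk: 40.4% vs 45.6%; high-risk: 22.9% vs 44.4% — Dr. Singh is higher every time.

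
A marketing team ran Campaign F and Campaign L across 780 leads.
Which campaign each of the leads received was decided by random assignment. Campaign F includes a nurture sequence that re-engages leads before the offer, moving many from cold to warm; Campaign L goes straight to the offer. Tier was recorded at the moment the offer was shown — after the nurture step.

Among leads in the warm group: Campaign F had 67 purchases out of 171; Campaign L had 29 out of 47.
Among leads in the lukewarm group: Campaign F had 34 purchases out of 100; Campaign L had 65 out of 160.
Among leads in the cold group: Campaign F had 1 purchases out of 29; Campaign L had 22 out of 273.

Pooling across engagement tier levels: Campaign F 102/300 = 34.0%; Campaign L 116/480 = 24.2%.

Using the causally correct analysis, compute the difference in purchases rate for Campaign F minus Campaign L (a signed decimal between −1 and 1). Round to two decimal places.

Within every engagement tier level Campaign L has the higher rate, yet pooled Campaign F does — Simpson's reversal.
Engagement tier lies on the pathway campaign → engagement tier → outcome, so adjusting for it blocks the indirect effect. For the total causal effect of campaign, use the unadjusted pooled rates.
The causal difference is the pooled difference: 0.340 − 0.242 = +0.098.

+0.10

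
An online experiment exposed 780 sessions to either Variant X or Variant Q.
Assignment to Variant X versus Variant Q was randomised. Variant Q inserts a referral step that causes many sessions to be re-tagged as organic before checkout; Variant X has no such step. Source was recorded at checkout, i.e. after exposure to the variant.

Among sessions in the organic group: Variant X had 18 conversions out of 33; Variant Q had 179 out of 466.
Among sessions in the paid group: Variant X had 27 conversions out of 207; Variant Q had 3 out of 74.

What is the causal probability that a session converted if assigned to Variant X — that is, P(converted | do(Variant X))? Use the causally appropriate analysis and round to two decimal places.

Traffic source is downstream of the variant. One should not condition on a consequence of treatment, so the overall rates are the right comparison.
So P(outcome | do(Variant X)) is just the pooled rate for Variant X: 45/240 = 0.188.

0.19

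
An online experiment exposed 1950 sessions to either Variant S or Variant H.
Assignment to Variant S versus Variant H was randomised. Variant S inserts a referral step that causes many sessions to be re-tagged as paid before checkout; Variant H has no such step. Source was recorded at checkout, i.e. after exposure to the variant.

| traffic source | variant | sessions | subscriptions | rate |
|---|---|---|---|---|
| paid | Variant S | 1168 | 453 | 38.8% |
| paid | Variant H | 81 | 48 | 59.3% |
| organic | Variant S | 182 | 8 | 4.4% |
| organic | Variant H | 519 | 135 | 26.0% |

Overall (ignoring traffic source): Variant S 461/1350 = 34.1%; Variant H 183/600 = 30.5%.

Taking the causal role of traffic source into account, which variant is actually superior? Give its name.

Traffic source is downstream of the variant. One should not condition on a consequence of treatment, so the overall rates are the right comparison.
Pooled: Variant S 34.1% vs Variant H 30.5%; Variant S is higher overall.

Variant S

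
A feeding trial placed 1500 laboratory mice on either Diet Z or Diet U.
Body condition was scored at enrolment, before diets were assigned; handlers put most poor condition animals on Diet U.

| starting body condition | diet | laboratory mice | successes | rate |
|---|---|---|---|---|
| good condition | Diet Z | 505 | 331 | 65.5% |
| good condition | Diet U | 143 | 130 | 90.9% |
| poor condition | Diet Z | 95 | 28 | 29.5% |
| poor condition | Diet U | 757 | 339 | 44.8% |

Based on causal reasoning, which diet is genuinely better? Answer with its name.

Within every starting body condition level Diet U has the higher rate, yet pooled Diet Z does — Simpson's reversal.
Here starting body condition is a common cause — it drives both which diet a case falls under and the outcome. The crude comparison mixes populations; the stratum-specific rates are the causally relevant ones.
Within each level — good condition: 65.5% vs 90.9%; poor condition: 29.5% vs 44.8% — Diet U is higher every time.

Diet U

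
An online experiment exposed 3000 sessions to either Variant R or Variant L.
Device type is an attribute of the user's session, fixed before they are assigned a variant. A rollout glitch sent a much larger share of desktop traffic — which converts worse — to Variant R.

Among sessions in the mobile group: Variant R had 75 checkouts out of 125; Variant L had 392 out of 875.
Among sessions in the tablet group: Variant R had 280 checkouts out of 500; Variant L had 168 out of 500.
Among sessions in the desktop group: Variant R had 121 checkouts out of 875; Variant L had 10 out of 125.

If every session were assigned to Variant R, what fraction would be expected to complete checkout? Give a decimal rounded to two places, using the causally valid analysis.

Within every device type level Variant R has the higher rate, yet pooled Variant L does — Simpson's reversal.
The imbalance in device type arose from how sessions were allocated, not from anything the variant did; and device type independently affects the outcome. The pooled gap is confounded — condition on device type.
Standardising Variant R to the population device type mix: 0.333·75/125 + 0.333·280/500 + 0.333·121/875 = 0.433.

0.43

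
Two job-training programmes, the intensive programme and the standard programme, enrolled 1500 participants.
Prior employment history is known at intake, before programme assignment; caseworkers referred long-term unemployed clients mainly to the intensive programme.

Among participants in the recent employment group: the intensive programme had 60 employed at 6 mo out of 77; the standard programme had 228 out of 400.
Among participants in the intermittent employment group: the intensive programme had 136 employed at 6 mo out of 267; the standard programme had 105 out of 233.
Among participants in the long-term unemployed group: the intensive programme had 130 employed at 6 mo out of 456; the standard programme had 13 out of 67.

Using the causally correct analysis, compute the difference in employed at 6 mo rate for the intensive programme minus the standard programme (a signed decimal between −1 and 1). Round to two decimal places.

Prior employment history is set before the programme has any effect — it is not caused by the programme — and it independently drives the outcome. That makes it a confounder, so the causal comparison is within prior employment history levels.
Adjusting over the population distribution of prior employment history: 0.318·(0.779−0.570) + 0.333·(0.509−0.451) + 0.349·(0.285−0.194) = +0.118.

+0.12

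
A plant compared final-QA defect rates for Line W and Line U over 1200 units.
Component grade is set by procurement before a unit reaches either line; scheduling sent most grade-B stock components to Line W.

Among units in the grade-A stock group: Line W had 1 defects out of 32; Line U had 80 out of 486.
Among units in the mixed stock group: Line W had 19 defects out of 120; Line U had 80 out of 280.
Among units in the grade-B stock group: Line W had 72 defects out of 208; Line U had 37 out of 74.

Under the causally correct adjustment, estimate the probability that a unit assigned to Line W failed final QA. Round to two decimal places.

0.15

Line W is lower inside every component grade stratum but Line U is lower in aggregate. Whether to stratify depends on how component grade relates to the line.
Nothing the line does changes component grade; the imbalance is an allocation artefact. With component grade also predicting the outcome, the pooled figure is confounded, and the within-stratum comparison is the causal one.
Standardising Line W to the population component grade mix: 0.432·1/32 + 0.333·19/120 + 0.235·72/208 = 0.148.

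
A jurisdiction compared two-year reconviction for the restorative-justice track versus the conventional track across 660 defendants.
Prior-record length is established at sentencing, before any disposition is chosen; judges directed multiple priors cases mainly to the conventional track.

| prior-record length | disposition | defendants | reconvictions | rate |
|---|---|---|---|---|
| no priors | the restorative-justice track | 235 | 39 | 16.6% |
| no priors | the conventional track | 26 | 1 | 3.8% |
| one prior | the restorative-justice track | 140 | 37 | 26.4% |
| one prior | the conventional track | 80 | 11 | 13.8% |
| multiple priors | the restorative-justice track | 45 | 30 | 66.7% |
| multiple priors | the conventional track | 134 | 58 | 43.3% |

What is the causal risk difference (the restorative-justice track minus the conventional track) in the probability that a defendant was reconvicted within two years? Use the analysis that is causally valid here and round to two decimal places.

+0.16

Prior-record length differs across dispositions for reasons unrelated to any effect of the disposition itself, and it separately predicts the outcome — a classic confounder. We must compare within prior-record length levels.
Adjusting over the population distribution of prior-record length: 0.395·(0.166−0.038) + 0.333·(0.264−0.138) + 0.271·(0.667−0.433) = +0.156.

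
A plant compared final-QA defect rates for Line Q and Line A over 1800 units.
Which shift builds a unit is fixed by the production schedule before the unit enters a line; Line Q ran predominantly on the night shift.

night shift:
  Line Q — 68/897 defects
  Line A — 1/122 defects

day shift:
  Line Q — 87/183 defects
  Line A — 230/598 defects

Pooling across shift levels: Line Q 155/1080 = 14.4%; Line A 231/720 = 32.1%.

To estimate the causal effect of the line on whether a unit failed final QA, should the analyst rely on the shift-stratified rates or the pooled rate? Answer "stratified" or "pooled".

Nothing the line does changes shift; the imbalance is an allocation artefact. With shift also predicting the outcome, the pooled figure is confounded, and the within-stratum comparison is the causal one.
Within each level — night shift: 7.6% vs 0.8%; day shift: 47.5% vs 38.5% — Line A is lower every time.

stratified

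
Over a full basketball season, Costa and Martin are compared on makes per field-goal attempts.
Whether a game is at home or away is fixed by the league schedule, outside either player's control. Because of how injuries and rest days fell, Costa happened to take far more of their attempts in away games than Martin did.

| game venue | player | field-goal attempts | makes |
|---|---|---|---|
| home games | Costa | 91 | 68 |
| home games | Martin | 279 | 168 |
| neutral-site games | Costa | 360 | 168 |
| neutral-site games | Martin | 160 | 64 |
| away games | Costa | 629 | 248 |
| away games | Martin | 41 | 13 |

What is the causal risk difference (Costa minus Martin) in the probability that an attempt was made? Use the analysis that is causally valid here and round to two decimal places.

+0.09

Nothing the player does changes game venue; the imbalance is an allocation artefact. With game venue also predicting the outcome, the pooled figure is confounded, and the within-stratum comparison is the causal one.
Adjusting over the population distribution of game venue: 0.237·(0.747−0.602) + 0.333·(0.467−0.400) + 0.429·(0.394−0.317) = +0.090.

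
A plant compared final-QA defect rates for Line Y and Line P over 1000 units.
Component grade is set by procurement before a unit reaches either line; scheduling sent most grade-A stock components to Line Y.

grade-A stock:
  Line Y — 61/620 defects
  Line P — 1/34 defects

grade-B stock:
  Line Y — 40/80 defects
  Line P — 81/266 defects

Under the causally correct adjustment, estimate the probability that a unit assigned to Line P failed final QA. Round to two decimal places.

Nothing the line does changes component grade; the imbalance is an allocation artefact. With component grade also predicting the outcome, the pooled figure is confounded, and the within-stratum comparison is the causal one.
Standardising Line P to the population component grade mix: 0.654·1/34 + 0.346·81/266 = 0.125.

0.12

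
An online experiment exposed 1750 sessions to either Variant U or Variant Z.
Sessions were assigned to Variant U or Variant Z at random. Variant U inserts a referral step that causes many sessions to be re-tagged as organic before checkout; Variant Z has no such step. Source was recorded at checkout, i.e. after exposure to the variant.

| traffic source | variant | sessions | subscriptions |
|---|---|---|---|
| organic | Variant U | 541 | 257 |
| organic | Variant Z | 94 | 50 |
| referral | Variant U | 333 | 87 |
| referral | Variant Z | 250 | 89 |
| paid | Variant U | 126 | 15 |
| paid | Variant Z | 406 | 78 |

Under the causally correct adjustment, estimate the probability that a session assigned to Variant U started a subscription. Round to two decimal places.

Traffic source lies on the pathway variant → traffic source → outcome, so adjusting for it blocks the indirect effect. For the total causal effect of variant, use the unadjusted pooled rates.
So P(outcome | do(Variant U)) is just the pooled rate for Variant U: 359/1000 = 0.359.

0.36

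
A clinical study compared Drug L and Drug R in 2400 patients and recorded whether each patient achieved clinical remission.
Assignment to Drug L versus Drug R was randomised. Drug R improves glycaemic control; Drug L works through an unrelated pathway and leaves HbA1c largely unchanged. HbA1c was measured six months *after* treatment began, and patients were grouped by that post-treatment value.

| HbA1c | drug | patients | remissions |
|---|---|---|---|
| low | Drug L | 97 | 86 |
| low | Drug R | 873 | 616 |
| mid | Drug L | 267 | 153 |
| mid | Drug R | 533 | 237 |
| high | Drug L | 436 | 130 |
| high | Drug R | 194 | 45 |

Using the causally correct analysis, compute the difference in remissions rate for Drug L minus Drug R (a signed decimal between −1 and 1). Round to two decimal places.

-0.10

HbA1c lies on the pathway drug → HbA1c → outcome, so adjusting for it blocks the indirect effect. For the total causal effect of drug, use the unadjusted pooled rates.
The causal difference is the pooled difference: 0.461 − 0.561 = -0.100.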